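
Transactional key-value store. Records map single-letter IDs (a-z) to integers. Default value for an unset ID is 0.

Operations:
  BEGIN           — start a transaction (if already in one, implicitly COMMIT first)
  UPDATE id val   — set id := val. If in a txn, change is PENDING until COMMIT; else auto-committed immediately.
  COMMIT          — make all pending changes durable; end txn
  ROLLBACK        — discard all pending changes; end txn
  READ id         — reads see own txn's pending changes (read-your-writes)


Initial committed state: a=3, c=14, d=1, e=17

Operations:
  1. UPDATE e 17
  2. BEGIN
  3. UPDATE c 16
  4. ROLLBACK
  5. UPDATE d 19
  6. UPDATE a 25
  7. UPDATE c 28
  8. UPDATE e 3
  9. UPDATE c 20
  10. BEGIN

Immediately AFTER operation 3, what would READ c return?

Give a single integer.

Answer: 16

Derivation:
Initial committed: {a=3, c=14, d=1, e=17}
Op 1: UPDATE e=17 (auto-commit; committed e=17)
Op 2: BEGIN: in_txn=True, pending={}
Op 3: UPDATE c=16 (pending; pending now {c=16})
After op 3: visible(c) = 16 (pending={c=16}, committed={a=3, c=14, d=1, e=17})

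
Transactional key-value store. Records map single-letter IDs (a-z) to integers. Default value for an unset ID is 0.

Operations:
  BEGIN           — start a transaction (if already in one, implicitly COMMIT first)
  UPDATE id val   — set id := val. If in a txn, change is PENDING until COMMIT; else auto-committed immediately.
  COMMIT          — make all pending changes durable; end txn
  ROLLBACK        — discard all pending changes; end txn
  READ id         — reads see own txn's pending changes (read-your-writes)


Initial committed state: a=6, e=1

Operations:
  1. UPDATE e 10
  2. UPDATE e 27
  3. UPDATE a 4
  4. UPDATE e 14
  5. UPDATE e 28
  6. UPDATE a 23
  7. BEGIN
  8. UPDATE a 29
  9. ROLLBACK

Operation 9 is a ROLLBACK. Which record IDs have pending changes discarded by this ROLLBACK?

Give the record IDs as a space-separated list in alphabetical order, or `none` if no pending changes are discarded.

Initial committed: {a=6, e=1}
Op 1: UPDATE e=10 (auto-commit; committed e=10)
Op 2: UPDATE e=27 (auto-commit; committed e=27)
Op 3: UPDATE a=4 (auto-commit; committed a=4)
Op 4: UPDATE e=14 (auto-commit; committed e=14)
Op 5: UPDATE e=28 (auto-commit; committed e=28)
Op 6: UPDATE a=23 (auto-commit; committed a=23)
Op 7: BEGIN: in_txn=True, pending={}
Op 8: UPDATE a=29 (pending; pending now {a=29})
Op 9: ROLLBACK: discarded pending ['a']; in_txn=False
ROLLBACK at op 9 discards: ['a']

Answer: a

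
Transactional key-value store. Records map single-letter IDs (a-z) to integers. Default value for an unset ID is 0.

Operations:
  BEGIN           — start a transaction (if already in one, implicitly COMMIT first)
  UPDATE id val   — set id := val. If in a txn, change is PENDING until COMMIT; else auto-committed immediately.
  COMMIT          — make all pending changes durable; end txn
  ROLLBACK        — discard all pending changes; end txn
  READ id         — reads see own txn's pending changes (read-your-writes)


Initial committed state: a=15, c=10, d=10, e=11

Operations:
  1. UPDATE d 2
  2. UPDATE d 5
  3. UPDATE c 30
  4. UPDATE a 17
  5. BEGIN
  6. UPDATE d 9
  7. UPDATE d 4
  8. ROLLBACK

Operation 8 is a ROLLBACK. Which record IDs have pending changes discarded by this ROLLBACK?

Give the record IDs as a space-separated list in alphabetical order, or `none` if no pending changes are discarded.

Initial committed: {a=15, c=10, d=10, e=11}
Op 1: UPDATE d=2 (auto-commit; committed d=2)
Op 2: UPDATE d=5 (auto-commit; committed d=5)
Op 3: UPDATE c=30 (auto-commit; committed c=30)
Op 4: UPDATE a=17 (auto-commit; committed a=17)
Op 5: BEGIN: in_txn=True, pending={}
Op 6: UPDATE d=9 (pending; pending now {d=9})
Op 7: UPDATE d=4 (pending; pending now {d=4})
Op 8: ROLLBACK: discarded pending ['d']; in_txn=False
ROLLBACK at op 8 discards: ['d']

Answer: d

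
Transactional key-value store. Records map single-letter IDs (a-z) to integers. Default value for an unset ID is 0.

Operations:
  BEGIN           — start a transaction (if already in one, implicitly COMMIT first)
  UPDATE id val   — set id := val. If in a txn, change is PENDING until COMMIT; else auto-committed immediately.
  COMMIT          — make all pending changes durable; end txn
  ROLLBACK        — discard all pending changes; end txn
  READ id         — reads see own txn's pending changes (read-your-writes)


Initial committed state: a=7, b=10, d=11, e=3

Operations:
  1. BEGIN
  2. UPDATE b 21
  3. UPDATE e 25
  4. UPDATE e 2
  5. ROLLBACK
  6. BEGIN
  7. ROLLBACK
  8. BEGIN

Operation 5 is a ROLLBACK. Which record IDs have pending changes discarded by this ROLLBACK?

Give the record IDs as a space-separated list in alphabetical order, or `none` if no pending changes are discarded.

Answer: b e

Derivation:
Initial committed: {a=7, b=10, d=11, e=3}
Op 1: BEGIN: in_txn=True, pending={}
Op 2: UPDATE b=21 (pending; pending now {b=21})
Op 3: UPDATE e=25 (pending; pending now {b=21, e=25})
Op 4: UPDATE e=2 (pending; pending now {b=21, e=2})
Op 5: ROLLBACK: discarded pending ['b', 'e']; in_txn=False
Op 6: BEGIN: in_txn=True, pending={}
Op 7: ROLLBACK: discarded pending []; in_txn=False
Op 8: BEGIN: in_txn=True, pending={}
ROLLBACK at op 5 discards: ['b', 'e']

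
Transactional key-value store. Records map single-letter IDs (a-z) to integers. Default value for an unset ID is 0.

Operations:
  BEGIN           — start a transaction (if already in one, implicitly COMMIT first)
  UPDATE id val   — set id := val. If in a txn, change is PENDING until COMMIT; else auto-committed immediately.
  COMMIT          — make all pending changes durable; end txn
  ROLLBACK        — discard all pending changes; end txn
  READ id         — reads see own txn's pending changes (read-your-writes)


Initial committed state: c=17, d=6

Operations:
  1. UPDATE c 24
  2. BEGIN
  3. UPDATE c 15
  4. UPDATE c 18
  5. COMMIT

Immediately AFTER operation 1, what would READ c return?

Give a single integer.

Initial committed: {c=17, d=6}
Op 1: UPDATE c=24 (auto-commit; committed c=24)
After op 1: visible(c) = 24 (pending={}, committed={c=24, d=6})

Answer: 24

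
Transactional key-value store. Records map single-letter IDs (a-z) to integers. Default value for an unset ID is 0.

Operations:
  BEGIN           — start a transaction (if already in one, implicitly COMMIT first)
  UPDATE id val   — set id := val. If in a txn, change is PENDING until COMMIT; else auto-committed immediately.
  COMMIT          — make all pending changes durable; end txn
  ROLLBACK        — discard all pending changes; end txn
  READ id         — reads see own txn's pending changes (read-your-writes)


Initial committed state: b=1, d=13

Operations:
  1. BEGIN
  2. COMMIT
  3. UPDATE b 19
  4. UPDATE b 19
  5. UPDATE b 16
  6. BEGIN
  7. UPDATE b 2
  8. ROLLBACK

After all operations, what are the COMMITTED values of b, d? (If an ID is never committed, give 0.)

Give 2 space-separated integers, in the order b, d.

Answer: 16 13

Derivation:
Initial committed: {b=1, d=13}
Op 1: BEGIN: in_txn=True, pending={}
Op 2: COMMIT: merged [] into committed; committed now {b=1, d=13}
Op 3: UPDATE b=19 (auto-commit; committed b=19)
Op 4: UPDATE b=19 (auto-commit; committed b=19)
Op 5: UPDATE b=16 (auto-commit; committed b=16)
Op 6: BEGIN: in_txn=True, pending={}
Op 7: UPDATE b=2 (pending; pending now {b=2})
Op 8: ROLLBACK: discarded pending ['b']; in_txn=False
Final committed: {b=16, d=13}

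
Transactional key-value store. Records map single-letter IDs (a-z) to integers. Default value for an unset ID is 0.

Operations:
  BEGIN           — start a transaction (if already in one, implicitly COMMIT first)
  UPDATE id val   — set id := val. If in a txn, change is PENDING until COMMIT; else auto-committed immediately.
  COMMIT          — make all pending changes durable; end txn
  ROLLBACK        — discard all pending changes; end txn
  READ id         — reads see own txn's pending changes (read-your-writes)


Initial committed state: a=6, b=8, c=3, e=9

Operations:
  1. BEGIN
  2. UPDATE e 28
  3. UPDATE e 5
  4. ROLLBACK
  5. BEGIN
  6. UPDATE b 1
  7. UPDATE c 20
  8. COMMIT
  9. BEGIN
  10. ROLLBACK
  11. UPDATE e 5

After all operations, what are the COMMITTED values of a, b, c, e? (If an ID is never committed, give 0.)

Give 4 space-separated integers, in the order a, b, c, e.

Initial committed: {a=6, b=8, c=3, e=9}
Op 1: BEGIN: in_txn=True, pending={}
Op 2: UPDATE e=28 (pending; pending now {e=28})
Op 3: UPDATE e=5 (pending; pending now {e=5})
Op 4: ROLLBACK: discarded pending ['e']; in_txn=False
Op 5: BEGIN: in_txn=True, pending={}
Op 6: UPDATE b=1 (pending; pending now {b=1})
Op 7: UPDATE c=20 (pending; pending now {b=1, c=20})
Op 8: COMMIT: merged ['b', 'c'] into committed; committed now {a=6, b=1, c=20, e=9}
Op 9: BEGIN: in_txn=True, pending={}
Op 10: ROLLBACK: discarded pending []; in_txn=False
Op 11: UPDATE e=5 (auto-commit; committed e=5)
Final committed: {a=6, b=1, c=20, e=5}

Answer: 6 1 20 5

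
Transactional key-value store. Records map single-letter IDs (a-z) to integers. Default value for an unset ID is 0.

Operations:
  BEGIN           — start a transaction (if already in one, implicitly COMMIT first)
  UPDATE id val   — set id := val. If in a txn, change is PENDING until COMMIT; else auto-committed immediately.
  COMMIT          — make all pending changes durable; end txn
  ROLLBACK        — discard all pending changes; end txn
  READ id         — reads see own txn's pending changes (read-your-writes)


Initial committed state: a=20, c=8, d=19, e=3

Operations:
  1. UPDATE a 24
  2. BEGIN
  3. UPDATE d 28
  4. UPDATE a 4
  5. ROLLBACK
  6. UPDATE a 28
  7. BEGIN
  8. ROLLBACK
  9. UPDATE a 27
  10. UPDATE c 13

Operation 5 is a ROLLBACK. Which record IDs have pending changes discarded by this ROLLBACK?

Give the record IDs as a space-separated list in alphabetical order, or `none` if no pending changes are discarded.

Initial committed: {a=20, c=8, d=19, e=3}
Op 1: UPDATE a=24 (auto-commit; committed a=24)
Op 2: BEGIN: in_txn=True, pending={}
Op 3: UPDATE d=28 (pending; pending now {d=28})
Op 4: UPDATE a=4 (pending; pending now {a=4, d=28})
Op 5: ROLLBACK: discarded pending ['a', 'd']; in_txn=False
Op 6: UPDATE a=28 (auto-commit; committed a=28)
Op 7: BEGIN: in_txn=True, pending={}
Op 8: ROLLBACK: discarded pending []; in_txn=False
Op 9: UPDATE a=27 (auto-commit; committed a=27)
Op 10: UPDATE c=13 (auto-commit; committed c=13)
ROLLBACK at op 5 discards: ['a', 'd']

Answer: a d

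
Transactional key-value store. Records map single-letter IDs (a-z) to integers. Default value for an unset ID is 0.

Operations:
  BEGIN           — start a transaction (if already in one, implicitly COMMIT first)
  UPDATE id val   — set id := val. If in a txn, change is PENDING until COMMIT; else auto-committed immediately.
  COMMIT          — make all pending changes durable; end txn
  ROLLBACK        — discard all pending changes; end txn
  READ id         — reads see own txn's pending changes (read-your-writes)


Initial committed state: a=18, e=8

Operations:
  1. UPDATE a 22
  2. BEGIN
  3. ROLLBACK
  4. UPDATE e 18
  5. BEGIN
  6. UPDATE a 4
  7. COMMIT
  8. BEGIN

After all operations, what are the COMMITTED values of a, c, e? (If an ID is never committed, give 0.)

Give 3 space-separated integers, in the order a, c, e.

Initial committed: {a=18, e=8}
Op 1: UPDATE a=22 (auto-commit; committed a=22)
Op 2: BEGIN: in_txn=True, pending={}
Op 3: ROLLBACK: discarded pending []; in_txn=False
Op 4: UPDATE e=18 (auto-commit; committed e=18)
Op 5: BEGIN: in_txn=True, pending={}
Op 6: UPDATE a=4 (pending; pending now {a=4})
Op 7: COMMIT: merged ['a'] into committed; committed now {a=4, e=18}
Op 8: BEGIN: in_txn=True, pending={}
Final committed: {a=4, e=18}

Answer: 4 0 18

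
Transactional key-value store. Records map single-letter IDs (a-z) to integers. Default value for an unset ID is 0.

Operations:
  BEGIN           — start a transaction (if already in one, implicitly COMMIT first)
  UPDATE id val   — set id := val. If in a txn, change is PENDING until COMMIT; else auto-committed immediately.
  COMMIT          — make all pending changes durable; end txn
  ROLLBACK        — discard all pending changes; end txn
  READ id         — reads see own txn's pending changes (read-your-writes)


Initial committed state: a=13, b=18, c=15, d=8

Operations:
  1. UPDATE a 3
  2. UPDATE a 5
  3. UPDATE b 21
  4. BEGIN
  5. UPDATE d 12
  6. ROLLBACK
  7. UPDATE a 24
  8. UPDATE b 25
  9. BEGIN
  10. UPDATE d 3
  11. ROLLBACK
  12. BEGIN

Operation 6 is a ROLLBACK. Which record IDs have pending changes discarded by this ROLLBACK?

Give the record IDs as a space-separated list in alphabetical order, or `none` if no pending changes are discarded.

Initial committed: {a=13, b=18, c=15, d=8}
Op 1: UPDATE a=3 (auto-commit; committed a=3)
Op 2: UPDATE a=5 (auto-commit; committed a=5)
Op 3: UPDATE b=21 (auto-commit; committed b=21)
Op 4: BEGIN: in_txn=True, pending={}
Op 5: UPDATE d=12 (pending; pending now {d=12})
Op 6: ROLLBACK: discarded pending ['d']; in_txn=False
Op 7: UPDATE a=24 (auto-commit; committed a=24)
Op 8: UPDATE b=25 (auto-commit; committed b=25)
Op 9: BEGIN: in_txn=True, pending={}
Op 10: UPDATE d=3 (pending; pending now {d=3})
Op 11: ROLLBACK: discarded pending ['d']; in_txn=False
Op 12: BEGIN: in_txn=True, pending={}
ROLLBACK at op 6 discards: ['d']

Answer: d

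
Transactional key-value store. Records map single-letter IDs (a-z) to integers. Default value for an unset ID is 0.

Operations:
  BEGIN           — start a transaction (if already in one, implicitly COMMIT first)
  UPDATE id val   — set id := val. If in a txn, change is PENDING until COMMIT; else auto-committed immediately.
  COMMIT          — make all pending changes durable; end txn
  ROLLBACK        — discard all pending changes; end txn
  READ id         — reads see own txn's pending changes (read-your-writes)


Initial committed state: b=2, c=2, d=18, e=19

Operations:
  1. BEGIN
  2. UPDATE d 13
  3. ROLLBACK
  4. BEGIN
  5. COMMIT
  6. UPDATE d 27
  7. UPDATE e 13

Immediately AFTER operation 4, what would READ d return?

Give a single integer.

Answer: 18

Derivation:
Initial committed: {b=2, c=2, d=18, e=19}
Op 1: BEGIN: in_txn=True, pending={}
Op 2: UPDATE d=13 (pending; pending now {d=13})
Op 3: ROLLBACK: discarded pending ['d']; in_txn=False
Op 4: BEGIN: in_txn=True, pending={}
After op 4: visible(d) = 18 (pending={}, committed={b=2, c=2, d=18, e=19})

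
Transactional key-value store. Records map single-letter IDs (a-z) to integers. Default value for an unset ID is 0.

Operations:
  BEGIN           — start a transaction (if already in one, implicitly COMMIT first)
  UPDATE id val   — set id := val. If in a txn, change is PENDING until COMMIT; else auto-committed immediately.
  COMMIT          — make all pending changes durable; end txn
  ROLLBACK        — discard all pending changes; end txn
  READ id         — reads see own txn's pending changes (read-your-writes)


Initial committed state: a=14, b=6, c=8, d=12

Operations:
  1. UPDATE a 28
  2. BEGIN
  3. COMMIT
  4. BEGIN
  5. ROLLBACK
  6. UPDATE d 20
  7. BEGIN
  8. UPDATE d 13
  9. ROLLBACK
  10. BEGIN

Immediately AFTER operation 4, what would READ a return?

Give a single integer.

Initial committed: {a=14, b=6, c=8, d=12}
Op 1: UPDATE a=28 (auto-commit; committed a=28)
Op 2: BEGIN: in_txn=True, pending={}
Op 3: COMMIT: merged [] into committed; committed now {a=28, b=6, c=8, d=12}
Op 4: BEGIN: in_txn=True, pending={}
After op 4: visible(a) = 28 (pending={}, committed={a=28, b=6, c=8, d=12})

Answer: 28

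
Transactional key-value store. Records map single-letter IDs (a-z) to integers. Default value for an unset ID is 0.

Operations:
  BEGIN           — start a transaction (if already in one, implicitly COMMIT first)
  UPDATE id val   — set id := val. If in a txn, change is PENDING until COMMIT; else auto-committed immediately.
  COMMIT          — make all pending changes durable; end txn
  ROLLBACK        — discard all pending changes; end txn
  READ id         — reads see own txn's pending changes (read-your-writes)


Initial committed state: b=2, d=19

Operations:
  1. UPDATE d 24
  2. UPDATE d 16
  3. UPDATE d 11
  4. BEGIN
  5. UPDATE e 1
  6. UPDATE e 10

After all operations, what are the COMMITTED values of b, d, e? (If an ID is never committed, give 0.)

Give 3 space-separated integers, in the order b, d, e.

Initial committed: {b=2, d=19}
Op 1: UPDATE d=24 (auto-commit; committed d=24)
Op 2: UPDATE d=16 (auto-commit; committed d=16)
Op 3: UPDATE d=11 (auto-commit; committed d=11)
Op 4: BEGIN: in_txn=True, pending={}
Op 5: UPDATE e=1 (pending; pending now {e=1})
Op 6: UPDATE e=10 (pending; pending now {e=10})
Final committed: {b=2, d=11}

Answer: 2 11 0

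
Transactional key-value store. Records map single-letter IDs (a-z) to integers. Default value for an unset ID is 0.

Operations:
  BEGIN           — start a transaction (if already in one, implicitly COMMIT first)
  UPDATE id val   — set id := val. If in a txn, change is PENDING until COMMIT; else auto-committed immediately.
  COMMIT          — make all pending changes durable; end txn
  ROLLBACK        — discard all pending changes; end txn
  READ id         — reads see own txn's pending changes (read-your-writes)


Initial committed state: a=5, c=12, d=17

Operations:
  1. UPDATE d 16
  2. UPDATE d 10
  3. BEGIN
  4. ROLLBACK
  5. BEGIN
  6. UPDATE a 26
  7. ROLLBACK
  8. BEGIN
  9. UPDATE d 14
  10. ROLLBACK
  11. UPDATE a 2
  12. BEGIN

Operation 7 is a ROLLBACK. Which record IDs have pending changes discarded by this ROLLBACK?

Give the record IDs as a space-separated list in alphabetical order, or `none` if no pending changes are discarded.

Answer: a

Derivation:
Initial committed: {a=5, c=12, d=17}
Op 1: UPDATE d=16 (auto-commit; committed d=16)
Op 2: UPDATE d=10 (auto-commit; committed d=10)
Op 3: BEGIN: in_txn=True, pending={}
Op 4: ROLLBACK: discarded pending []; in_txn=False
Op 5: BEGIN: in_txn=True, pending={}
Op 6: UPDATE a=26 (pending; pending now {a=26})
Op 7: ROLLBACK: discarded pending ['a']; in_txn=False
Op 8: BEGIN: in_txn=True, pending={}
Op 9: UPDATE d=14 (pending; pending now {d=14})
Op 10: ROLLBACK: discarded pending ['d']; in_txn=False
Op 11: UPDATE a=2 (auto-commit; committed a=2)
Op 12: BEGIN: in_txn=True, pending={}
ROLLBACK at op 7 discards: ['a']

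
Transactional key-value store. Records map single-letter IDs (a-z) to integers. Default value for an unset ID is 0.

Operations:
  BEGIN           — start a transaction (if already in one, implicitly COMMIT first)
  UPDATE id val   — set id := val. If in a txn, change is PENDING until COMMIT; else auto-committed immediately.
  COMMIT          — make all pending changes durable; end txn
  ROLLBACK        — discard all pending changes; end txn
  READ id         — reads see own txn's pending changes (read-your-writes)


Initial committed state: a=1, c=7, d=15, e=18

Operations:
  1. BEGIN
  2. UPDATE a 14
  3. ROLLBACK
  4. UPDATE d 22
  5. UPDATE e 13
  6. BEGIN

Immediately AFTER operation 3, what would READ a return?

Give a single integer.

Answer: 1

Derivation:
Initial committed: {a=1, c=7, d=15, e=18}
Op 1: BEGIN: in_txn=True, pending={}
Op 2: UPDATE a=14 (pending; pending now {a=14})
Op 3: ROLLBACK: discarded pending ['a']; in_txn=False
After op 3: visible(a) = 1 (pending={}, committed={a=1, c=7, d=15, e=18})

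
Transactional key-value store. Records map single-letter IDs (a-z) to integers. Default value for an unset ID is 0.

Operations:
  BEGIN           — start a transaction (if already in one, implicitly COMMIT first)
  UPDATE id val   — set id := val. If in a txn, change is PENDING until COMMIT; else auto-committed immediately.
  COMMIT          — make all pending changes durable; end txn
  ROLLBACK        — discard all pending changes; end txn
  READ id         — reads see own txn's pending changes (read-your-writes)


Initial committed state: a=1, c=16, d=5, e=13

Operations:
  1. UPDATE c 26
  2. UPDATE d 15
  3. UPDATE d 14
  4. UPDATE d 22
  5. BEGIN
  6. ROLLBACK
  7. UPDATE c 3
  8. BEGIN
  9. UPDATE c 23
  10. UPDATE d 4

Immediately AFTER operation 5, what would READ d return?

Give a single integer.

Initial committed: {a=1, c=16, d=5, e=13}
Op 1: UPDATE c=26 (auto-commit; committed c=26)
Op 2: UPDATE d=15 (auto-commit; committed d=15)
Op 3: UPDATE d=14 (auto-commit; committed d=14)
Op 4: UPDATE d=22 (auto-commit; committed d=22)
Op 5: BEGIN: in_txn=True, pending={}
After op 5: visible(d) = 22 (pending={}, committed={a=1, c=26, d=22, e=13})

Answer: 22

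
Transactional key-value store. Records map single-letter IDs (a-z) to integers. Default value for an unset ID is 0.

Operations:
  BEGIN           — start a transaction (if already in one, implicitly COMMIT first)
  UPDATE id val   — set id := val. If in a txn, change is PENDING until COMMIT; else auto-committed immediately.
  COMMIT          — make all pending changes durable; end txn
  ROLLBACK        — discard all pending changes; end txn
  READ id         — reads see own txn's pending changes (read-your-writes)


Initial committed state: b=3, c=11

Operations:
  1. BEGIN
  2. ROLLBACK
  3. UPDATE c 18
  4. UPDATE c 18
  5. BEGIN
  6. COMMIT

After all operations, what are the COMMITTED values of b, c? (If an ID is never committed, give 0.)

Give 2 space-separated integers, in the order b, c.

Initial committed: {b=3, c=11}
Op 1: BEGIN: in_txn=True, pending={}
Op 2: ROLLBACK: discarded pending []; in_txn=False
Op 3: UPDATE c=18 (auto-commit; committed c=18)
Op 4: UPDATE c=18 (auto-commit; committed c=18)
Op 5: BEGIN: in_txn=True, pending={}
Op 6: COMMIT: merged [] into committed; committed now {b=3, c=18}
Final committed: {b=3, c=18}

Answer: 3 18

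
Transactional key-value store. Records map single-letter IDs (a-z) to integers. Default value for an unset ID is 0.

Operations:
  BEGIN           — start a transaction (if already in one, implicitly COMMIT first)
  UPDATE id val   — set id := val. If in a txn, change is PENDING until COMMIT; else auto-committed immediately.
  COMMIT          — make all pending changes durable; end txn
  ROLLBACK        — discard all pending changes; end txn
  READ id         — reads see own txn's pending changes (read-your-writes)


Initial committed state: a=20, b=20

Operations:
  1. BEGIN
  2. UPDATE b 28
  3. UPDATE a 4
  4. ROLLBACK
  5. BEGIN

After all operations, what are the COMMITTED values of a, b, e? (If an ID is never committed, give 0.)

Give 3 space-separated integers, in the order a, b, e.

Answer: 20 20 0

Derivation:
Initial committed: {a=20, b=20}
Op 1: BEGIN: in_txn=True, pending={}
Op 2: UPDATE b=28 (pending; pending now {b=28})
Op 3: UPDATE a=4 (pending; pending now {a=4, b=28})
Op 4: ROLLBACK: discarded pending ['a', 'b']; in_txn=False
Op 5: BEGIN: in_txn=True, pending={}
Final committed: {a=20, b=20}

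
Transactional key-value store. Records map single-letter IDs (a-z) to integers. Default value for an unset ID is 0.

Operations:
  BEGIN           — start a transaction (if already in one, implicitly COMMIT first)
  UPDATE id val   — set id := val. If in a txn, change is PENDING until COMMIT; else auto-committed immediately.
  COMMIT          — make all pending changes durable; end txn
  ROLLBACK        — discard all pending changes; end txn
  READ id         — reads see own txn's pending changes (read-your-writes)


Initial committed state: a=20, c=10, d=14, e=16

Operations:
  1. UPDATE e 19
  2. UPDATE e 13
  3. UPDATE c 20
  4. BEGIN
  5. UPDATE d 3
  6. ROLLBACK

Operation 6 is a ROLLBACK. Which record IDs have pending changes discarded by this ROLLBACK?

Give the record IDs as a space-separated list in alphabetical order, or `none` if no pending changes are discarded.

Initial committed: {a=20, c=10, d=14, e=16}
Op 1: UPDATE e=19 (auto-commit; committed e=19)
Op 2: UPDATE e=13 (auto-commit; committed e=13)
Op 3: UPDATE c=20 (auto-commit; committed c=20)
Op 4: BEGIN: in_txn=True, pending={}
Op 5: UPDATE d=3 (pending; pending now {d=3})
Op 6: ROLLBACK: discarded pending ['d']; in_txn=False
ROLLBACK at op 6 discards: ['d']

Answer: d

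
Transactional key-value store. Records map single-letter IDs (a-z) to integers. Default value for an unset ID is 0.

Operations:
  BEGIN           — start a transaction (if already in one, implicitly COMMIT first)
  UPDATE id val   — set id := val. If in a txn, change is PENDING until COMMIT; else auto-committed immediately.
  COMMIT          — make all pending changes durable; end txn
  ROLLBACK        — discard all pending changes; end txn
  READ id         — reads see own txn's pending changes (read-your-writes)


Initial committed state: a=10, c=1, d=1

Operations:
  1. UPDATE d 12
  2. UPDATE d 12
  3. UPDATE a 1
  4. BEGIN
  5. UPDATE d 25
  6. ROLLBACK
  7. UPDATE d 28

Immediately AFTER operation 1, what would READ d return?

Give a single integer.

Initial committed: {a=10, c=1, d=1}
Op 1: UPDATE d=12 (auto-commit; committed d=12)
After op 1: visible(d) = 12 (pending={}, committed={a=10, c=1, d=12})

Answer: 12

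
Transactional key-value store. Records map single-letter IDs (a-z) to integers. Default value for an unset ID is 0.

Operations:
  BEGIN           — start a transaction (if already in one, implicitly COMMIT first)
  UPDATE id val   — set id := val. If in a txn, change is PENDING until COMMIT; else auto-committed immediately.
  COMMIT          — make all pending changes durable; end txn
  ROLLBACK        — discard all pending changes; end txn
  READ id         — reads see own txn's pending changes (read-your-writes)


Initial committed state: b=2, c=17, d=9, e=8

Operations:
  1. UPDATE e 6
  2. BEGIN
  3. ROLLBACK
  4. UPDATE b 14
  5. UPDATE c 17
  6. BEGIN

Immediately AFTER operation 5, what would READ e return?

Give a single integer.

Answer: 6

Derivation:
Initial committed: {b=2, c=17, d=9, e=8}
Op 1: UPDATE e=6 (auto-commit; committed e=6)
Op 2: BEGIN: in_txn=True, pending={}
Op 3: ROLLBACK: discarded pending []; in_txn=False
Op 4: UPDATE b=14 (auto-commit; committed b=14)
Op 5: UPDATE c=17 (auto-commit; committed c=17)
After op 5: visible(e) = 6 (pending={}, committed={b=14, c=17, d=9, e=6})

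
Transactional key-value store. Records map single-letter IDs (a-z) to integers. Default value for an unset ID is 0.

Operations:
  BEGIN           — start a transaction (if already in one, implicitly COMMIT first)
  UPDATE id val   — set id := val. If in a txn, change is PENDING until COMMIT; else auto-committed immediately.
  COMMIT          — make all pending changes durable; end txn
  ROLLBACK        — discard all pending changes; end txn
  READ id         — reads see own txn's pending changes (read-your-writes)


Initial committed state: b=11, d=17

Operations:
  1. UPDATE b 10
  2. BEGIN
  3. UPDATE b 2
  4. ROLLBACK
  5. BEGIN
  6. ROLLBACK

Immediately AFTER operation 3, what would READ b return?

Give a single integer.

Answer: 2

Derivation:
Initial committed: {b=11, d=17}
Op 1: UPDATE b=10 (auto-commit; committed b=10)
Op 2: BEGIN: in_txn=True, pending={}
Op 3: UPDATE b=2 (pending; pending now {b=2})
After op 3: visible(b) = 2 (pending={b=2}, committed={b=10, d=17})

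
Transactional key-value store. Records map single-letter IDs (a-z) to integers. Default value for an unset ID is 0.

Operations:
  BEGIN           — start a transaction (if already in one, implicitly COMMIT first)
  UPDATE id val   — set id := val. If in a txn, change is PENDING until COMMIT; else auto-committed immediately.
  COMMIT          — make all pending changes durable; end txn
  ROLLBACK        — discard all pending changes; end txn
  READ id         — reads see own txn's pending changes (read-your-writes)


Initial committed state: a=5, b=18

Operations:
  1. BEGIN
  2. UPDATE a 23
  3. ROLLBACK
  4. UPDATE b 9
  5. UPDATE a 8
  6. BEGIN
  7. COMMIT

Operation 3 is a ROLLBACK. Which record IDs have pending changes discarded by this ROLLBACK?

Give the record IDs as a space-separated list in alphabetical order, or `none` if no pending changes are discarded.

Initial committed: {a=5, b=18}
Op 1: BEGIN: in_txn=True, pending={}
Op 2: UPDATE a=23 (pending; pending now {a=23})
Op 3: ROLLBACK: discarded pending ['a']; in_txn=False
Op 4: UPDATE b=9 (auto-commit; committed b=9)
Op 5: UPDATE a=8 (auto-commit; committed a=8)
Op 6: BEGIN: in_txn=True, pending={}
Op 7: COMMIT: merged [] into committed; committed now {a=8, b=9}
ROLLBACK at op 3 discards: ['a']

Answer: a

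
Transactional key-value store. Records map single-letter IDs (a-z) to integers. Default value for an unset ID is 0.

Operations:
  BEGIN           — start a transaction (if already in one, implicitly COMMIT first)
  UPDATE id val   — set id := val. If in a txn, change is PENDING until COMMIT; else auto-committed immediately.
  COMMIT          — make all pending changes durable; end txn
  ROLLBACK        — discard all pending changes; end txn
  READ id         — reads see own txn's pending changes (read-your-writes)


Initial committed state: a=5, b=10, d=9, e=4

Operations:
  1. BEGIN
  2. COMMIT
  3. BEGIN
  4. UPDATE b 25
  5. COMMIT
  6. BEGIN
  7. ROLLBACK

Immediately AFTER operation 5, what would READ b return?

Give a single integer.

Initial committed: {a=5, b=10, d=9, e=4}
Op 1: BEGIN: in_txn=True, pending={}
Op 2: COMMIT: merged [] into committed; committed now {a=5, b=10, d=9, e=4}
Op 3: BEGIN: in_txn=True, pending={}
Op 4: UPDATE b=25 (pending; pending now {b=25})
Op 5: COMMIT: merged ['b'] into committed; committed now {a=5, b=25, d=9, e=4}
After op 5: visible(b) = 25 (pending={}, committed={a=5, b=25, d=9, e=4})

Answer: 25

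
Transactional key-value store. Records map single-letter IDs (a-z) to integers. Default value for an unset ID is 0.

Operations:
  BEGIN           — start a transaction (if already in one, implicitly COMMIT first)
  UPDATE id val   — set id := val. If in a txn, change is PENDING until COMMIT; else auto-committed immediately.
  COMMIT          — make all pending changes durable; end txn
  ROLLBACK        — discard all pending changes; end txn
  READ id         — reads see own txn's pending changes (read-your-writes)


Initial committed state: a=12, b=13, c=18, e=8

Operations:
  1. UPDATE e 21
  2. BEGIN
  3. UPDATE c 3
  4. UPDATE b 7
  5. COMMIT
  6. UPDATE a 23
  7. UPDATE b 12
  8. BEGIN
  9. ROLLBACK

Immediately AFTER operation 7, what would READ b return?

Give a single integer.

Answer: 12

Derivation:
Initial committed: {a=12, b=13, c=18, e=8}
Op 1: UPDATE e=21 (auto-commit; committed e=21)
Op 2: BEGIN: in_txn=True, pending={}
Op 3: UPDATE c=3 (pending; pending now {c=3})
Op 4: UPDATE b=7 (pending; pending now {b=7, c=3})
Op 5: COMMIT: merged ['b', 'c'] into committed; committed now {a=12, b=7, c=3, e=21}
Op 6: UPDATE a=23 (auto-commit; committed a=23)
Op 7: UPDATE b=12 (auto-commit; committed b=12)
After op 7: visible(b) = 12 (pending={}, committed={a=23, b=12, c=3, e=21})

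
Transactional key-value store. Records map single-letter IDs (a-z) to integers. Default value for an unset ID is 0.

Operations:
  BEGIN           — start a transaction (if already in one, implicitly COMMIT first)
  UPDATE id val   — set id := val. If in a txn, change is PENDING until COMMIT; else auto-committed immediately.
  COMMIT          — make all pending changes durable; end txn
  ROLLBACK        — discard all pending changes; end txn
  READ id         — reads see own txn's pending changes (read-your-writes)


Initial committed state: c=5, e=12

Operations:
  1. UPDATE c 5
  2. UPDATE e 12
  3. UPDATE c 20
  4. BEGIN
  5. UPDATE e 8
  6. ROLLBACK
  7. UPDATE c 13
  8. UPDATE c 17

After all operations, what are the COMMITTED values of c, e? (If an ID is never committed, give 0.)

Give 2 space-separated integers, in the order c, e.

Initial committed: {c=5, e=12}
Op 1: UPDATE c=5 (auto-commit; committed c=5)
Op 2: UPDATE e=12 (auto-commit; committed e=12)
Op 3: UPDATE c=20 (auto-commit; committed c=20)
Op 4: BEGIN: in_txn=True, pending={}
Op 5: UPDATE e=8 (pending; pending now {e=8})
Op 6: ROLLBACK: discarded pending ['e']; in_txn=False
Op 7: UPDATE c=13 (auto-commit; committed c=13)
Op 8: UPDATE c=17 (auto-commit; committed c=17)
Final committed: {c=17, e=12}

Answer: 17 12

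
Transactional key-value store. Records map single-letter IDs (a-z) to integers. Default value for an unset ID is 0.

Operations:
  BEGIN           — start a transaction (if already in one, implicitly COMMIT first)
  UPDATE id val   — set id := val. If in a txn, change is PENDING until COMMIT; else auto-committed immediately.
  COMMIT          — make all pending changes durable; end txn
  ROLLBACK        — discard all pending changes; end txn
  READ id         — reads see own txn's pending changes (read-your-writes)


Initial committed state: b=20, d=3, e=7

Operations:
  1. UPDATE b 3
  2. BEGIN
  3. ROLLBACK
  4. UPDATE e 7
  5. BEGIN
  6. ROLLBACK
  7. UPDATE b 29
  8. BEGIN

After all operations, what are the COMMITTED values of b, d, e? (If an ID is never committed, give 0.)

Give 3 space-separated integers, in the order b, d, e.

Answer: 29 3 7

Derivation:
Initial committed: {b=20, d=3, e=7}
Op 1: UPDATE b=3 (auto-commit; committed b=3)
Op 2: BEGIN: in_txn=True, pending={}
Op 3: ROLLBACK: discarded pending []; in_txn=False
Op 4: UPDATE e=7 (auto-commit; committed e=7)
Op 5: BEGIN: in_txn=True, pending={}
Op 6: ROLLBACK: discarded pending []; in_txn=False
Op 7: UPDATE b=29 (auto-commit; committed b=29)
Op 8: BEGIN: in_txn=True, pending={}
Final committed: {b=29, d=3, e=7}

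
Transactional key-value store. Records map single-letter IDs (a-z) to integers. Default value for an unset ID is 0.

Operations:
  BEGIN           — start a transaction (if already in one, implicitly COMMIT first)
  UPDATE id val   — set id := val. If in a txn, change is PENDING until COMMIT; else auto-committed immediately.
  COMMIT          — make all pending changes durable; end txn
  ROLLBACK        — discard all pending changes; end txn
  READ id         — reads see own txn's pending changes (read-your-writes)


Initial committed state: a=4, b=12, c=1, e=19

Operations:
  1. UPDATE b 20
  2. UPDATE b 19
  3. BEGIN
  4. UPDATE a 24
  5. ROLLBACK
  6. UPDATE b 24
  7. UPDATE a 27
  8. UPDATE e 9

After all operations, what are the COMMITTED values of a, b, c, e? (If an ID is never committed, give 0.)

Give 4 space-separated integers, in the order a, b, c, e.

Answer: 27 24 1 9

Derivation:
Initial committed: {a=4, b=12, c=1, e=19}
Op 1: UPDATE b=20 (auto-commit; committed b=20)
Op 2: UPDATE b=19 (auto-commit; committed b=19)
Op 3: BEGIN: in_txn=True, pending={}
Op 4: UPDATE a=24 (pending; pending now {a=24})
Op 5: ROLLBACK: discarded pending ['a']; in_txn=False
Op 6: UPDATE b=24 (auto-commit; committed b=24)
Op 7: UPDATE a=27 (auto-commit; committed a=27)
Op 8: UPDATE e=9 (auto-commit; committed e=9)
Final committed: {a=27, b=24, c=1, e=9}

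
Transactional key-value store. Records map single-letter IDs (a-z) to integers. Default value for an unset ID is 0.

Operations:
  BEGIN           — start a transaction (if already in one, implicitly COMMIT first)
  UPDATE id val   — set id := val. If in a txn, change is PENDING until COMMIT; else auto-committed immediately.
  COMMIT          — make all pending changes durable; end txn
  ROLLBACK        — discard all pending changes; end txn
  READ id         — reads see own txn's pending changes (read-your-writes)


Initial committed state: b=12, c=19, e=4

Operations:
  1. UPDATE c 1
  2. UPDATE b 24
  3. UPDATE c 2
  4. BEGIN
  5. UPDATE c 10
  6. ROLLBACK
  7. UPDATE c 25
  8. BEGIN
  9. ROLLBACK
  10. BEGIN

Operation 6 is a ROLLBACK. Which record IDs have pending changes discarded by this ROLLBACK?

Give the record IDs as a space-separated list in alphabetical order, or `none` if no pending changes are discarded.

Initial committed: {b=12, c=19, e=4}
Op 1: UPDATE c=1 (auto-commit; committed c=1)
Op 2: UPDATE b=24 (auto-commit; committed b=24)
Op 3: UPDATE c=2 (auto-commit; committed c=2)
Op 4: BEGIN: in_txn=True, pending={}
Op 5: UPDATE c=10 (pending; pending now {c=10})
Op 6: ROLLBACK: discarded pending ['c']; in_txn=False
Op 7: UPDATE c=25 (auto-commit; committed c=25)
Op 8: BEGIN: in_txn=True, pending={}
Op 9: ROLLBACK: discarded pending []; in_txn=False
Op 10: BEGIN: in_txn=True, pending={}
ROLLBACK at op 6 discards: ['c']

Answer: c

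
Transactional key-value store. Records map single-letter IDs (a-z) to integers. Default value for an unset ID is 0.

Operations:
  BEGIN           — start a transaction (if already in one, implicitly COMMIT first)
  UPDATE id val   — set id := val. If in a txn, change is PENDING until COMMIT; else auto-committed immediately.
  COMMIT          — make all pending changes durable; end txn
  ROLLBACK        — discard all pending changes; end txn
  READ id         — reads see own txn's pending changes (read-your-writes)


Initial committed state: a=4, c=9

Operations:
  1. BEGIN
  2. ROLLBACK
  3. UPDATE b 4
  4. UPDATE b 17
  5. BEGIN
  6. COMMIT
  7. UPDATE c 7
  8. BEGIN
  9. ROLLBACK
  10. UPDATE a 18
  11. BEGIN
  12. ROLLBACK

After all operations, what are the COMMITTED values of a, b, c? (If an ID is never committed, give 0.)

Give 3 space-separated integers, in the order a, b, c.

Answer: 18 17 7

Derivation:
Initial committed: {a=4, c=9}
Op 1: BEGIN: in_txn=True, pending={}
Op 2: ROLLBACK: discarded pending []; in_txn=False
Op 3: UPDATE b=4 (auto-commit; committed b=4)
Op 4: UPDATE b=17 (auto-commit; committed b=17)
Op 5: BEGIN: in_txn=True, pending={}
Op 6: COMMIT: merged [] into committed; committed now {a=4, b=17, c=9}
Op 7: UPDATE c=7 (auto-commit; committed c=7)
Op 8: BEGIN: in_txn=True, pending={}
Op 9: ROLLBACK: discarded pending []; in_txn=False
Op 10: UPDATE a=18 (auto-commit; committed a=18)
Op 11: BEGIN: in_txn=True, pending={}
Op 12: ROLLBACK: discarded pending []; in_txn=False
Final committed: {a=18, b=17, c=7}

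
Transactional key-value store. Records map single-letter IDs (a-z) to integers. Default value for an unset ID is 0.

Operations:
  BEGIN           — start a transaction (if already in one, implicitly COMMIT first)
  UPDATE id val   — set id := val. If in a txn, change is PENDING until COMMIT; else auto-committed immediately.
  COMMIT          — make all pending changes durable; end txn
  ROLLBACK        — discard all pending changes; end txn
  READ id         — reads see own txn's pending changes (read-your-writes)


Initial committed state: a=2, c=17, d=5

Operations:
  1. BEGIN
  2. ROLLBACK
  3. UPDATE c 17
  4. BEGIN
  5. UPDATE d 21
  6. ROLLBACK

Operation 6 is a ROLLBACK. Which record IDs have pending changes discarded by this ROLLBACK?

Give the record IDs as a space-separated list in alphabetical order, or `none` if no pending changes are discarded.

Answer: d

Derivation:
Initial committed: {a=2, c=17, d=5}
Op 1: BEGIN: in_txn=True, pending={}
Op 2: ROLLBACK: discarded pending []; in_txn=False
Op 3: UPDATE c=17 (auto-commit; committed c=17)
Op 4: BEGIN: in_txn=True, pending={}
Op 5: UPDATE d=21 (pending; pending now {d=21})
Op 6: ROLLBACK: discarded pending ['d']; in_txn=False
ROLLBACK at op 6 discards: ['d']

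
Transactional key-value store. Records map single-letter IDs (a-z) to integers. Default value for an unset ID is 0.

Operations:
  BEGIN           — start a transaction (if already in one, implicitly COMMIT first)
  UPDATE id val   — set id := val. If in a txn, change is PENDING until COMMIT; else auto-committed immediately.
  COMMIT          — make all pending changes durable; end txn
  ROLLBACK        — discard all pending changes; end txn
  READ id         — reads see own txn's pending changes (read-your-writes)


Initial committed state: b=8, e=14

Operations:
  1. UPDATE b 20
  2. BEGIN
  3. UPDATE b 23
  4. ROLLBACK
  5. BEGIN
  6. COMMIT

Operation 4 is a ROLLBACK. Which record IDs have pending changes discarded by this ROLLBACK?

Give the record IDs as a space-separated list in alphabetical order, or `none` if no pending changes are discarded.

Initial committed: {b=8, e=14}
Op 1: UPDATE b=20 (auto-commit; committed b=20)
Op 2: BEGIN: in_txn=True, pending={}
Op 3: UPDATE b=23 (pending; pending now {b=23})
Op 4: ROLLBACK: discarded pending ['b']; in_txn=False
Op 5: BEGIN: in_txn=True, pending={}
Op 6: COMMIT: merged [] into committed; committed now {b=20, e=14}
ROLLBACK at op 4 discards: ['b']

Answer: b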